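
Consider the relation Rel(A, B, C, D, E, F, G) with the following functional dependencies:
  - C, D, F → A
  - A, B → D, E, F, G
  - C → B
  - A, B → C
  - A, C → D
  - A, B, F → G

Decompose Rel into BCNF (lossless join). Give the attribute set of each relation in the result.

{A, C, D, E, F, G}; {B, C}

Candidate keys of the original relation: {A, B}, {A, C}, {C, D, F}.
Within {A, B, C, D, E, F, G}: {C}⁺ ∩ {A, B, C, D, E, F, G} = {B, C}, not the whole set, so C → B violates BCNF; decompose into {B, C} and {A, C, D, E, F, G}.
{B, C} is in BCNF.
{A, C, D, E, F, G} is in BCNF.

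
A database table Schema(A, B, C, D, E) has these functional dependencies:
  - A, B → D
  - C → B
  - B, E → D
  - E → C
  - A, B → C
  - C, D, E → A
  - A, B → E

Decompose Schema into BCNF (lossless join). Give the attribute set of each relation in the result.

Candidate keys of the original relation: {A, B}, {A, C}, {E}.
In {A, B, C, D, E}, {C} is not a superkey ({C}⁺ restricted to this set is {B, C}), so split on C → B into {B, C} and {A, C, D, E}.
{B, C} has no BCNF violation.
{A, C, D, E} has no BCNF violation.

{A, C, D, E}; {B, C}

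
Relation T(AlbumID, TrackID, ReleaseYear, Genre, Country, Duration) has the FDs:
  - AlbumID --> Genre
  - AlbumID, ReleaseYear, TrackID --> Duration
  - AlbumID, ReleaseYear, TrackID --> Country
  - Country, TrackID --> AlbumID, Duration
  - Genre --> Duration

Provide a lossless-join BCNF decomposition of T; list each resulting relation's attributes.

Candidate keys of the original relation: {AlbumID, ReleaseYear, TrackID}, {Country, ReleaseYear, TrackID}.
In {AlbumID, Country, Duration, Genre, ReleaseYear, TrackID}, {AlbumID} is not a superkey ({AlbumID}⁺ restricted to this set is {AlbumID, Duration, Genre}), so split on AlbumID --> Duration, Genre into {AlbumID, Duration, Genre} and {AlbumID, Country, ReleaseYear, TrackID}.
In {AlbumID, Duration, Genre}, {Genre} is not a superkey ({Genre}⁺ restricted to this set is {Duration, Genre}), so split on Genre --> Duration into {Duration, Genre} and {AlbumID, Genre}.
{Duration, Genre} is in BCNF.
{AlbumID, Genre} is in BCNF.
In {AlbumID, Country, ReleaseYear, TrackID}, {Country, TrackID} is not a superkey ({Country, TrackID}⁺ restricted to this set is {AlbumID, Country, TrackID}), so split on Country, TrackID --> AlbumID into {AlbumID, Country, TrackID} and {Country, ReleaseYear, TrackID}.
{AlbumID, Country, TrackID} is in BCNF.
{Country, ReleaseYear, TrackID} is in BCNF.

{AlbumID, Country, TrackID}; {AlbumID, Genre}; {Country, ReleaseYear, TrackID}; {Duration, Genre}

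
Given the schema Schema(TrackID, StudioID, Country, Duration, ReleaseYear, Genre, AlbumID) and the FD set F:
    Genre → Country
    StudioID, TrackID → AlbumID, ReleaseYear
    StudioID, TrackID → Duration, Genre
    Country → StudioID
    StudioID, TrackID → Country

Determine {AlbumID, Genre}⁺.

{AlbumID, Country, Genre, StudioID}

Start with {AlbumID, Genre}.
Genre → Country applies; add {Country} → now {AlbumID, Country, Genre}.
Country → StudioID applies; add {StudioID} → now {AlbumID, Country, Genre, StudioID}.
No further FD applies.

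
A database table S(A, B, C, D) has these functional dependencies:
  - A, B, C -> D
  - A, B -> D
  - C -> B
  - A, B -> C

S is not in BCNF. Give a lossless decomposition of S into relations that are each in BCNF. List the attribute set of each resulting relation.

{A, C, D}; {B, C}

Candidate keys of the original relation: {A, B}, {A, C}.
Within {A, B, C, D}: {C}⁺ ∩ {A, B, C, D} = {B, C}, not the whole set, so C -> B violates BCNF; decompose into {B, C} and {A, C, D}.
{B, C} is in BCNF.
{A, C, D} is in BCNF.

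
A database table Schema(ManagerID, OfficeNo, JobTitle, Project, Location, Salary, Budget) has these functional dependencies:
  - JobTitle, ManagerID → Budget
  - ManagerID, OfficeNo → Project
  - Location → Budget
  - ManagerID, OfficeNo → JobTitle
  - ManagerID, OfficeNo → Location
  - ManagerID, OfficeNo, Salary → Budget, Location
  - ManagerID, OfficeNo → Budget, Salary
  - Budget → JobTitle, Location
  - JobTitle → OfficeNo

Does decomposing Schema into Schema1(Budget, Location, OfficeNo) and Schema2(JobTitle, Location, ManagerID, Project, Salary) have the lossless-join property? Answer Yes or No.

Yes

Schema1 ∩ Schema2 = {Location}; its closure under F is {Budget, JobTitle, Location, OfficeNo}.
This includes all of Schema1, so the common attributes are a superkey of Schema1 — the join is lossless.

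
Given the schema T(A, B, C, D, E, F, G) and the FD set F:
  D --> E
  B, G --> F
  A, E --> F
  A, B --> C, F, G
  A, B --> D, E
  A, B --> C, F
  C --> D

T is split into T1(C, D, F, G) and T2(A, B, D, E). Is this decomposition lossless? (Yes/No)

No

T1 ∩ T2 = {D}; its closure under F is {D, E}.
Neither T1 nor T2 is contained in that closure, so the decomposition is lossy.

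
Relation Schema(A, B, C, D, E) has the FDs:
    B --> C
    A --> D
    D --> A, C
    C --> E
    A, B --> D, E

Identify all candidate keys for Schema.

Attributes never on any right-hand side: {B} — every candidate key must contain it.
{A, B}⁺ = {A, B, C, D, E} — all of the relation — so {A, B} is a candidate key.
{B, D}⁺ = {A, B, C, D, E} — all of the relation — so {B, D} is a candidate key.
Any other superkey properly contains one of these, so there are no further candidate keys.

{A, B}, {B, D}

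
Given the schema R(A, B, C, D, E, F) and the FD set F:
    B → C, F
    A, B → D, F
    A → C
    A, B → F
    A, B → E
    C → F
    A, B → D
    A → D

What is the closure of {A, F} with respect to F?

Start with {A, F}.
A → C applies; add {C} → now {A, C, F}.
A → D applies; add {D} → now {A, C, D, F}.
No further FD applies.

{A, C, D, F}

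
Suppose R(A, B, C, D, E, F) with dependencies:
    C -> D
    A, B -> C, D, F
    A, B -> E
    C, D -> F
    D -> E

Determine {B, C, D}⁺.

{B, C, D, E, F}

Start with {B, C, D}.
C, D -> F applies; add {F} → now {B, C, D, F}.
D -> E applies; add {E} → now {B, C, D, E, F}.
No further FD applies.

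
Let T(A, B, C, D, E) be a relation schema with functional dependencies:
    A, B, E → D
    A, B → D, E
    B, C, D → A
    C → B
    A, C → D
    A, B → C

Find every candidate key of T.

{A, B}, {A, C}, {C, D}

{A, B}⁺ = {A, B, C, D, E} — all of the relation — so {A, B} is a candidate key.
{A, C}⁺ = {A, B, C, D, E} — all of the relation — so {A, C} is a candidate key.
{C, D}⁺ = {A, B, C, D, E} — all of the relation — so {C, D} is a candidate key.
Any other superkey properly contains one of these, so there are no further candidate keys.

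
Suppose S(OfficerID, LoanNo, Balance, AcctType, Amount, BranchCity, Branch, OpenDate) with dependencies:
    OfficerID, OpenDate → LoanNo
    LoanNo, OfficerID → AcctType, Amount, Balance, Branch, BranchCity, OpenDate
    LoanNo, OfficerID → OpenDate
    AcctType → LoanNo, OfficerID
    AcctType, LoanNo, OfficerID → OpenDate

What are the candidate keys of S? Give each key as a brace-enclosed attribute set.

{AcctType}, {LoanNo, OfficerID}, {OfficerID, OpenDate}

{AcctType}⁺ = {AcctType, Amount, Balance, Branch, BranchCity, LoanNo, OfficerID, OpenDate} — all of the relation — so {AcctType} is a candidate key.
{LoanNo, OfficerID}⁺ = {AcctType, Amount, Balance, Branch, BranchCity, LoanNo, OfficerID, OpenDate} — all of the relation — so {LoanNo, OfficerID} is a candidate key.
{OfficerID, OpenDate}⁺ = {AcctType, Amount, Balance, Branch, BranchCity, LoanNo, OfficerID, OpenDate} — all of the relation — so {OfficerID, OpenDate} is a candidate key.
These are minimal and exhaustive — every other superkey contains one of them.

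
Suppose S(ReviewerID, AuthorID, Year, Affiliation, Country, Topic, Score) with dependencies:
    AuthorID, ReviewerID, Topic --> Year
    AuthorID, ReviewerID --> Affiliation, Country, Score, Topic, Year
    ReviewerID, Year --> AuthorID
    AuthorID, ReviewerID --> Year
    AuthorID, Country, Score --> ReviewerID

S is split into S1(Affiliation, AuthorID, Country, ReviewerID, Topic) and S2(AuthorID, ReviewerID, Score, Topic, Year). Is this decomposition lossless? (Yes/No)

Yes

Common attributes: {AuthorID, ReviewerID, Topic}; their closure is {Affiliation, AuthorID, Country, ReviewerID, Score, Topic, Year}.
S1 is contained in that closure, so S1 ∩ S2 --> S1 holds and the join is lossless.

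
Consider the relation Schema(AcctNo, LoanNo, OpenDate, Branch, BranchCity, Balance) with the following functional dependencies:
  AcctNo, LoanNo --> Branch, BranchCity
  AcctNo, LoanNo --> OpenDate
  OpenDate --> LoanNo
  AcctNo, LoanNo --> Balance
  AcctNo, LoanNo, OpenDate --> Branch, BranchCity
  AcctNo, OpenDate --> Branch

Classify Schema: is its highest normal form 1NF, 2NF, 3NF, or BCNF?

3NF

Candidate keys: {AcctNo, LoanNo}, {AcctNo, OpenDate}. Prime attributes: {AcctNo, LoanNo, OpenDate}.
OpenDate --> LoanNo breaks BCNF: {OpenDate}⁺ = {LoanNo, OpenDate}, so {OpenDate} is not a superkey.
Its right-hand attributes {LoanNo} are all prime, as are those of every other non-superkey FD — the relation is in 3NF.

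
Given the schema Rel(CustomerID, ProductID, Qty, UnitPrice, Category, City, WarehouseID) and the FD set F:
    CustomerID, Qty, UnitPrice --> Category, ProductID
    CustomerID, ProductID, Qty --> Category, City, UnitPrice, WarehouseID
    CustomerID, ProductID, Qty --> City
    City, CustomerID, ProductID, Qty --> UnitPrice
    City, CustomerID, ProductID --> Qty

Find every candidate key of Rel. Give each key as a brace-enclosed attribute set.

{City, CustomerID, ProductID}, {CustomerID, ProductID, Qty}, {CustomerID, Qty, UnitPrice}

No FD produces {CustomerID}, so it must be in every candidate key.
Closure of {City, CustomerID, ProductID} is {Category, City, CustomerID, ProductID, Qty, UnitPrice, WarehouseID}, the whole schema; {City, CustomerID, ProductID} is a candidate key.
Closure of {CustomerID, ProductID, Qty} is {Category, City, CustomerID, ProductID, Qty, UnitPrice, WarehouseID}, the whole schema; {CustomerID, ProductID, Qty} is a candidate key.
Closure of {CustomerID, Qty, UnitPrice} is {Category, City, CustomerID, ProductID, Qty, UnitPrice, WarehouseID}, the whole schema; {CustomerID, Qty, UnitPrice} is a candidate key.
Any other superkey properly contains one of these, so there are no further candidate keys.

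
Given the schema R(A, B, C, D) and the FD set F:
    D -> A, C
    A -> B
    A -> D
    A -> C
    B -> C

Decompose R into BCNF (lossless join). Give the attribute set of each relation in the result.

Candidate keys of the original relation: {A}, {D}.
{A, B, C, D}: {B} determines {B, C} here but is not a superkey — split on B -> C, giving {B, C} and {A, B, D}.
{B, C}: every determinant is a superkey — BCNF.
{A, B, D}: every determinant is a superkey — BCNF.

{A, B, D}; {B, C}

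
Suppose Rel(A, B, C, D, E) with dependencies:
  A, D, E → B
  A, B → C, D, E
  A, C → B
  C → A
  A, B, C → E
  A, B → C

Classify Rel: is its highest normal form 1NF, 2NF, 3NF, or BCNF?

BCNF

Candidate keys: {A, B}, {A, D, E}, {C}. Prime attributes: {A, B, C, D, E}.
Every FD has a superkey on the left, so the relation is in BCNF.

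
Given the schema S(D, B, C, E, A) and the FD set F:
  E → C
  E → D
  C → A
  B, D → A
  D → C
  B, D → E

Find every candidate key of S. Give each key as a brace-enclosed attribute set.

{B} never appears on the right of any FD, so every key must include it.
{B, D}⁺ = {A, B, C, D, E}, which is every attribute, so {B, D} is a candidate key.
{B, E}⁺ = {A, B, C, D, E}, which is every attribute, so {B, E} is a candidate key.
Any other superkey properly contains one of these, so there are no further candidate keys.

{B, D}, {B, E}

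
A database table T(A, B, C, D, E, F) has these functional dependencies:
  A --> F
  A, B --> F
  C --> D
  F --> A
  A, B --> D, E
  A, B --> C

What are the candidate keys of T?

Attributes never on any right-hand side: {B} — every candidate key must contain it.
{A, B} is a candidate key since {A, B}⁺ = {A, B, C, D, E, F} covers every attribute.
{B, F} is a candidate key since {B, F}⁺ = {A, B, C, D, E, F} covers every attribute.
No proper subset of any of these is a key, and no other minimal superkey exists.

{A, B}, {B, F}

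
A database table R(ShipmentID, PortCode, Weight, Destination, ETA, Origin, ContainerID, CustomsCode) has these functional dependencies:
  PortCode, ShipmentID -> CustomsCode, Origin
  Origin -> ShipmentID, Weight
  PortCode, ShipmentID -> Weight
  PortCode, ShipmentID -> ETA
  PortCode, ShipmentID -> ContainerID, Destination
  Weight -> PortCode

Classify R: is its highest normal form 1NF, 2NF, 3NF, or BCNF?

Candidate keys: {Origin}, {PortCode, ShipmentID}, {ShipmentID, Weight}. Prime attributes: {Origin, PortCode, ShipmentID, Weight}.
Weight -> PortCode breaks BCNF: {Weight}⁺ = {PortCode, Weight}, so {Weight} is not a superkey.
Since {PortCode} ⊆ prime attributes and every other non-superkey FD also has a prime right side, the schema is in 3NF.

3NF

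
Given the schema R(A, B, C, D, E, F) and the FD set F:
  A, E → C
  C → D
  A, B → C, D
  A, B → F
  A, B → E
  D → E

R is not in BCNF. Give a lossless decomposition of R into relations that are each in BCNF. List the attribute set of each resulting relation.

{A, B, E, F}; {A, C}; {C, D}; {D, E}

Candidate key of the original relation: {A, B}.
Within {A, B, C, D, E, F}: {A, E}⁺ ∩ {A, B, C, D, E, F} = {A, C, D, E}, not the whole set, so A, E → C, D violates BCNF; decompose into {A, C, D, E} and {A, B, E, F}.
Within {A, C, D, E}: {C}⁺ ∩ {A, C, D, E} = {C, D, E}, not the whole set, so C → D, E violates BCNF; decompose into {C, D, E} and {A, C}.
Within {C, D, E}: {D}⁺ ∩ {C, D, E} = {D, E}, not the whole set, so D → E violates BCNF; decompose into {D, E} and {C, D}.
{D, E} is in BCNF.
{C, D} is in BCNF.
{A, C} is in BCNF.
{A, B, E, F} is in BCNF.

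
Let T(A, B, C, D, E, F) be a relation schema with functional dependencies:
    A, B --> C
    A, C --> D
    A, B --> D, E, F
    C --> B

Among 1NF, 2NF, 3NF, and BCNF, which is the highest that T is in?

Candidate keys: {A, B}, {A, C}. Prime attributes: {A, B, C}.
C --> B: {C}⁺ = {B, C}, which is not all of the attributes, so the left side is not a superkey — BCNF is violated.
Its right-hand attributes {B} are all prime, as are those of every other non-superkey FD — the relation is in 3NF.

3NF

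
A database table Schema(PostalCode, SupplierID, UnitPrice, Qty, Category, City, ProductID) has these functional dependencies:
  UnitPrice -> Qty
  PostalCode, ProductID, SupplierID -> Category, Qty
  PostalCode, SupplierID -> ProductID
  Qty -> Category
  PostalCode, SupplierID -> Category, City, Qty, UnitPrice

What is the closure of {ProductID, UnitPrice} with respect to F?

Start with {ProductID, UnitPrice}.
UnitPrice -> Qty applies; add {Qty} → now {ProductID, Qty, UnitPrice}.
Qty -> Category applies; add {Category} → now {Category, ProductID, Qty, UnitPrice}.
No further FD applies.

{Category, ProductID, Qty, UnitPrice}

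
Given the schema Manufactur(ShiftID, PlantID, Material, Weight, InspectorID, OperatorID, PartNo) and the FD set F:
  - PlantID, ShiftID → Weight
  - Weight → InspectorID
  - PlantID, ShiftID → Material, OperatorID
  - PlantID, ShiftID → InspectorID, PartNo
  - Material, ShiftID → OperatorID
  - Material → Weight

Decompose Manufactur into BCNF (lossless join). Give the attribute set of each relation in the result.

Candidate key of the original relation: {PlantID, ShiftID}.
In {InspectorID, Material, OperatorID, PartNo, PlantID, ShiftID, Weight}, {Weight} is not a superkey ({Weight}⁺ restricted to this set is {InspectorID, Weight}), so split on Weight → InspectorID into {InspectorID, Weight} and {Material, OperatorID, PartNo, PlantID, ShiftID, Weight}.
{InspectorID, Weight} is in BCNF.
In {Material, OperatorID, PartNo, PlantID, ShiftID, Weight}, {Material, ShiftID} is not a superkey ({Material, ShiftID}⁺ restricted to this set is {Material, OperatorID, ShiftID, Weight}), so split on Material, ShiftID → OperatorID, Weight into {Material, OperatorID, ShiftID, Weight} and {Material, PartNo, PlantID, ShiftID}.
In {Material, OperatorID, ShiftID, Weight}, {Material} is not a superkey ({Material}⁺ restricted to this set is {Material, Weight}), so split on Material → Weight into {Material, Weight} and {Material, OperatorID, ShiftID}.
{Material, Weight} is in BCNF.
{Material, OperatorID, ShiftID} is in BCNF.
{Material, PartNo, PlantID, ShiftID} is in BCNF.

{InspectorID, Weight}; {Material, OperatorID, ShiftID}; {Material, PartNo, PlantID, ShiftID}; {Material, Weight}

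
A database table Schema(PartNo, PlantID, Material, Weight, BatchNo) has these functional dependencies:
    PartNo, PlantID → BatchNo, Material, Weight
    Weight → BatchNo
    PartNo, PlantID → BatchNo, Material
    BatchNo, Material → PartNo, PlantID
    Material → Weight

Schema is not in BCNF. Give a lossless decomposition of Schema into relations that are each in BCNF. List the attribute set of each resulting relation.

{BatchNo, Weight}; {Material, PartNo, PlantID, Weight}

Candidate keys of the original relation: {Material}, {PartNo, PlantID}.
In {BatchNo, Material, PartNo, PlantID, Weight}, {Weight} is not a superkey ({Weight}⁺ restricted to this set is {BatchNo, Weight}), so split on Weight → BatchNo into {BatchNo, Weight} and {Material, PartNo, PlantID, Weight}.
{BatchNo, Weight} is in BCNF.
{Material, PartNo, PlantID, Weight} is in BCNF.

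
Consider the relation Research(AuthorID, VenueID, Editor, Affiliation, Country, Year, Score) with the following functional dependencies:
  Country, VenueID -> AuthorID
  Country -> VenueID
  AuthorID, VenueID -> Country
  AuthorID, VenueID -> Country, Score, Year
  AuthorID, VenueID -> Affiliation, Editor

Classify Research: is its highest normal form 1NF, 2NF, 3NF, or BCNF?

BCNF

Candidate keys: {AuthorID, VenueID}, {Country}. Prime attributes: {AuthorID, Country, VenueID}.
The left-hand side of every FD is a superkey, so BCNF is satisfied.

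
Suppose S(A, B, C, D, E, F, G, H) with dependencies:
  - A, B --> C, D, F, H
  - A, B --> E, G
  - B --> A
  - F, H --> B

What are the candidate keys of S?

{B}, {F, H}

Closure of {B} is {A, B, C, D, E, F, G, H}, the whole schema; {B} is a candidate key.
Closure of {F, H} is {A, B, C, D, E, F, G, H}, the whole schema; {F, H} is a candidate key.
No proper subset of any of these is a key, and no other minimal superkey exists.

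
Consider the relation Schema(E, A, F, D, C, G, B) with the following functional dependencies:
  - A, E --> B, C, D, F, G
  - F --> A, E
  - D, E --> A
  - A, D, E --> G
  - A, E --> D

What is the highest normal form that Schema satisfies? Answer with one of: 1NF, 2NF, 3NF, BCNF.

BCNF

Candidate keys: {A, E}, {D, E}, {F}. Prime attributes: {A, D, E, F}.
Each dependency's left side is a superkey — BCNF holds.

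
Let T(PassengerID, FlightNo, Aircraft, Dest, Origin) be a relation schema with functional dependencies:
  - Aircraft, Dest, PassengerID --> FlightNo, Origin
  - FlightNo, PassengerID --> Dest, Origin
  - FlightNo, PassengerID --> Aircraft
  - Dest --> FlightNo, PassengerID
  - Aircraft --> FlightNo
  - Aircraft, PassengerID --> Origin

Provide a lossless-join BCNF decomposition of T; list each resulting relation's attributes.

{Aircraft, Dest, Origin, PassengerID}; {Aircraft, FlightNo}

Candidate keys of the original relation: {Aircraft, PassengerID}, {Dest}, {FlightNo, PassengerID}.
{Aircraft, Dest, FlightNo, Origin, PassengerID}: {Aircraft} determines {Aircraft, FlightNo} here but is not a superkey — split on Aircraft --> FlightNo, giving {Aircraft, FlightNo} and {Aircraft, Dest, Origin, PassengerID}.
{Aircraft, FlightNo}: every determinant is a superkey — BCNF.
{Aircraft, Dest, Origin, PassengerID}: every determinant is a superkey — BCNF.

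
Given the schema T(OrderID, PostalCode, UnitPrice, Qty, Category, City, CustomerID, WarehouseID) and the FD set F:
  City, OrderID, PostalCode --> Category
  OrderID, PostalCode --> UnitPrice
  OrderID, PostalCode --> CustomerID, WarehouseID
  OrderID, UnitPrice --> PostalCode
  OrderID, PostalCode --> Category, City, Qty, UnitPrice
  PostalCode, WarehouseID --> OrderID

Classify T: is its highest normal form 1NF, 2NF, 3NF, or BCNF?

Candidate keys: {OrderID, PostalCode}, {OrderID, UnitPrice}, {PostalCode, WarehouseID}. Prime attributes: {OrderID, PostalCode, UnitPrice, WarehouseID}.
Each dependency's left side is a superkey — BCNF holds.

BCNF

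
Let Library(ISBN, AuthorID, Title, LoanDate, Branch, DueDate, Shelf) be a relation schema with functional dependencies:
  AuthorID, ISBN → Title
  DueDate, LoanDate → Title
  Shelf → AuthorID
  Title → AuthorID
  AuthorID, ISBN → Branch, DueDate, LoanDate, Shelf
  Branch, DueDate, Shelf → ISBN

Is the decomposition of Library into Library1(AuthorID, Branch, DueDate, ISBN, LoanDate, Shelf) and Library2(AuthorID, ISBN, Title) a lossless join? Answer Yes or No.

Yes

Library1 ∩ Library2 = {AuthorID, ISBN}; its closure under F is {AuthorID, Branch, DueDate, ISBN, LoanDate, Shelf, Title}.
This includes all of Library1, so the common attributes are a superkey of Library1 — the join is lossless.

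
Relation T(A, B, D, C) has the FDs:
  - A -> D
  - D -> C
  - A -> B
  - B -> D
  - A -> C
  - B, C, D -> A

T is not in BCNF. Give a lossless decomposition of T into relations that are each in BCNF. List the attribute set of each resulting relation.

{A, B, D}; {C, D}

Candidate keys of the original relation: {A}, {B}.
In {A, B, C, D}, {D} is not a superkey ({D}⁺ restricted to this set is {C, D}), so split on D -> C into {C, D} and {A, B, D}.
{C, D} has no BCNF violation.
{A, B, D} has no BCNF violation.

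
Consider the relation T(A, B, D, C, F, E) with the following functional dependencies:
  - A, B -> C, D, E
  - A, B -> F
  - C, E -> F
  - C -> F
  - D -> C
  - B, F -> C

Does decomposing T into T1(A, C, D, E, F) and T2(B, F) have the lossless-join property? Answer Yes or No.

No

The shared attributes are {F} and {F}⁺ = {F}.
The closure covers neither T1 nor T2 entirely; the join is not lossless.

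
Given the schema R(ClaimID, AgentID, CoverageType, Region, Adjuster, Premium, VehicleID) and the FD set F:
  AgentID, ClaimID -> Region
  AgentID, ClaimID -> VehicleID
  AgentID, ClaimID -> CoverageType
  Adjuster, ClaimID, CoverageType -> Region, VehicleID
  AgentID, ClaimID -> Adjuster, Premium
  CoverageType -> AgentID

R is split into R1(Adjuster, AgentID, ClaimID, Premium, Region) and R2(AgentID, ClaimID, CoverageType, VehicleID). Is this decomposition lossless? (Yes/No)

Yes

The shared attributes are {AgentID, ClaimID} and {AgentID, ClaimID}⁺ = {Adjuster, AgentID, ClaimID, CoverageType, Premium, Region, VehicleID}.
R1 is contained in that closure, so R1 ∩ R2 -> R1 holds and the join is lossless.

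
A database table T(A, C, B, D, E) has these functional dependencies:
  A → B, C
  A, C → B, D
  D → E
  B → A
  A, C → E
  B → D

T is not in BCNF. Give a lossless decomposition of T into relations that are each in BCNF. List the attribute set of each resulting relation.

{A, B, C, D}; {D, E}

Candidate keys of the original relation: {A}, {B}.
Within {A, B, C, D, E}: {D}⁺ ∩ {A, B, C, D, E} = {D, E}, not the whole set, so D → E violates BCNF; decompose into {D, E} and {A, B, C, D}.
{D, E} is in BCNF.
{A, B, C, D} is in BCNF.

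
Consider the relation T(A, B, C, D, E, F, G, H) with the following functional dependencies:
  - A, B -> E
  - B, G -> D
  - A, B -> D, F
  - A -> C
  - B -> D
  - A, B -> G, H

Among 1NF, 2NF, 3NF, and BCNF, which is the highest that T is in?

1NF

Candidate key: {A, B}. Prime attributes: {A, B}.
For B, G -> D we have {B, G}⁺ = {B, D, G}; {B, G} is not a superkey, so BCNF fails.
Because {D} is non-prime and the left side of B, G -> D is not a superkey, the relation is not in 3NF.
The proper key subset {A} of {A, B} determines non-prime {C}, so the relation is not even in 2NF.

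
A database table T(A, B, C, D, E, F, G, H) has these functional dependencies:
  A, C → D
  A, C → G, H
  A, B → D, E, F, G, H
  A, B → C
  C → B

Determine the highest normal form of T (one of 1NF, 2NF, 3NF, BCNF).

3NF

Candidate keys: {A, B}, {A, C}. Prime attributes: {A, B, C}.
C → B breaks BCNF: {C}⁺ = {B, C}, so {C} is not a superkey.
Its right-hand attributes {B} are all prime, as are those of every other non-superkey FD — the relation is in 3NF.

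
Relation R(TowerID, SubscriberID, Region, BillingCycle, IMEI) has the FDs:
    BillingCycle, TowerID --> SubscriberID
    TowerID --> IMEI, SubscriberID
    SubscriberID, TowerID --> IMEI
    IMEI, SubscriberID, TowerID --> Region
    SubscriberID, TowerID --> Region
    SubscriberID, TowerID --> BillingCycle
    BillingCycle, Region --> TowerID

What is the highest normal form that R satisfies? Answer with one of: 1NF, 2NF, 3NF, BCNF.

BCNF

Candidate keys: {BillingCycle, Region}, {TowerID}. Prime attributes: {BillingCycle, Region, TowerID}.
Each dependency's left side is a superkey — BCNF holds.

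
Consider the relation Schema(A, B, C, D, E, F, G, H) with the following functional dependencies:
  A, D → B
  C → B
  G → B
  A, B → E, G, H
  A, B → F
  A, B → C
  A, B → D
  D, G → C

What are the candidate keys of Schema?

{A, B}, {A, C}, {A, D}, {A, G}

Attributes never on any right-hand side: {A} — every candidate key must contain it.
{A, B}⁺ = {A, B, C, D, E, F, G, H}, which is every attribute, so {A, B} is a candidate key.
{A, C}⁺ = {A, B, C, D, E, F, G, H}, which is every attribute, so {A, C} is a candidate key.
{A, D}⁺ = {A, B, C, D, E, F, G, H}, which is every attribute, so {A, D} is a candidate key.
{A, G}⁺ = {A, B, C, D, E, F, G, H}, which is every attribute, so {A, G} is a candidate key.
No proper subset of any of these is a key, and no other minimal superkey exists.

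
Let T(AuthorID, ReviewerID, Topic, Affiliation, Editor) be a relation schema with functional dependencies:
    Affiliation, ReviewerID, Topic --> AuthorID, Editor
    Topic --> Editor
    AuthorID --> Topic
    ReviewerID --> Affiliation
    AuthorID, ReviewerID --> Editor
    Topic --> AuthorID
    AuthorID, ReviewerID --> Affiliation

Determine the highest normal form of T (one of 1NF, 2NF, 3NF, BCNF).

Candidate keys: {AuthorID, ReviewerID}, {ReviewerID, Topic}. Prime attributes: {AuthorID, ReviewerID, Topic}.
Topic --> Editor breaks BCNF: {Topic}⁺ = {AuthorID, Editor, Topic}, so {Topic} is not a superkey.
Because {Editor} is non-prime and the left side of Topic --> Editor is not a superkey, the relation is not in 3NF.
{AuthorID} is a proper subset of the key {AuthorID, ReviewerID}, and {AuthorID}⁺ contains the non-prime attribute {Editor} — a partial dependency, so 2NF is violated.

1NF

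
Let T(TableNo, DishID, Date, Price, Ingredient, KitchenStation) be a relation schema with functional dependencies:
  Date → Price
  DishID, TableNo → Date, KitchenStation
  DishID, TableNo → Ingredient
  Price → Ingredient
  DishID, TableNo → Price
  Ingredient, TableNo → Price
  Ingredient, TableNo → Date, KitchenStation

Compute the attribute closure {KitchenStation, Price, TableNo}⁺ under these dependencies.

{Date, Ingredient, KitchenStation, Price, TableNo}

Start with {KitchenStation, Price, TableNo}.
Price → Ingredient applies; add {Ingredient} → now {Ingredient, KitchenStation, Price, TableNo}.
Ingredient, TableNo → Date, KitchenStation applies; add {Date} → now {Date, Ingredient, KitchenStation, Price, TableNo}.
No further FD applies.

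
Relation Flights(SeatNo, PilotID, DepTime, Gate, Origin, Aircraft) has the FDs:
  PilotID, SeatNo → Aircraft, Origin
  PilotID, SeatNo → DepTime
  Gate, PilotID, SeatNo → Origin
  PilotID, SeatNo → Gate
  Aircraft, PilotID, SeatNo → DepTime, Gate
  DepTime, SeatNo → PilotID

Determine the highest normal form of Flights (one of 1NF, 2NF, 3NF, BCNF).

BCNF

Candidate keys: {DepTime, SeatNo}, {PilotID, SeatNo}. Prime attributes: {DepTime, PilotID, SeatNo}.
The left-hand side of every FD is a superkey, so BCNF is satisfied.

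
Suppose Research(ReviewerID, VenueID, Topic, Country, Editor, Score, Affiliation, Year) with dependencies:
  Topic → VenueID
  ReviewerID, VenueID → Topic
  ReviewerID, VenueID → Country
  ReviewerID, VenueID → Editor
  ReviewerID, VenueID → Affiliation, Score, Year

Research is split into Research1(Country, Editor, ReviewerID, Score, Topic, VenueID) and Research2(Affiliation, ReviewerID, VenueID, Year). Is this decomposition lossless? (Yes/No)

The shared attributes are {ReviewerID, VenueID} and {ReviewerID, VenueID}⁺ = {Affiliation, Country, Editor, ReviewerID, Score, Topic, VenueID, Year}.
Since Research1 ⊆ {Affiliation, Country, Editor, ReviewerID, Score, Topic, VenueID, Year}, the intersection is a superkey of Research1; the decomposition is lossless.

Yes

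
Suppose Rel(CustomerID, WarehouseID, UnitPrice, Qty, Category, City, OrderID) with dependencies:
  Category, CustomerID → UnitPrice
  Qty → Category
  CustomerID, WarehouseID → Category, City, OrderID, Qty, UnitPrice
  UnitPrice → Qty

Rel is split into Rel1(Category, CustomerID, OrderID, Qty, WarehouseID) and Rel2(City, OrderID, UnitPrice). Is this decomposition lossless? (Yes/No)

No

Common attributes: {OrderID}; their closure is {OrderID}.
Rel1 ⊄ {OrderID} and Rel2 ⊄ {OrderID}, so the split is lossy.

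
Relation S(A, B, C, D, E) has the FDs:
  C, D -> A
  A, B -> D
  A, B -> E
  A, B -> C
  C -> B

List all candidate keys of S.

{A, B}, {A, C}, {C, D}

{A, B}⁺ = {A, B, C, D, E} — all of the relation — so {A, B} is a candidate key.
{A, C}⁺ = {A, B, C, D, E} — all of the relation — so {A, C} is a candidate key.
{C, D}⁺ = {A, B, C, D, E} — all of the relation — so {C, D} is a candidate key.
Any other superkey properly contains one of these, so there are no further candidate keys.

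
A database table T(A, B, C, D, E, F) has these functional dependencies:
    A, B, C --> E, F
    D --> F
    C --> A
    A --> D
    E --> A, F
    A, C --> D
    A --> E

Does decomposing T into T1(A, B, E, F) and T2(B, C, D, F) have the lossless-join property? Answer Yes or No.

T1 ∩ T2 = {B, F}; its closure under F is {B, F}.
T1 ⊄ {B, F} and T2 ⊄ {B, F}, so the split is lossy.

No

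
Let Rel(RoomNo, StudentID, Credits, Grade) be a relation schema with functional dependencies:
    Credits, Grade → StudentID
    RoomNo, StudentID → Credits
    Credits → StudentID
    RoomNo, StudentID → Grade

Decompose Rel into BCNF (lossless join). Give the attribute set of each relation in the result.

{Credits, Grade, RoomNo}; {Credits, StudentID}

Candidate keys of the original relation: {Credits, RoomNo}, {RoomNo, StudentID}.
{Credits, Grade, RoomNo, StudentID}: {Credits, Grade} determines {Credits, Grade, StudentID} here but is not a superkey — split on Credits, Grade → StudentID, giving {Credits, Grade, StudentID} and {Credits, Grade, RoomNo}.
{Credits, Grade, StudentID}: {Credits} determines {Credits, StudentID} here but is not a superkey — split on Credits → StudentID, giving {Credits, StudentID} and {Credits, Grade}.
{Credits, StudentID} is in BCNF.
{Credits, Grade} is in BCNF.
{Credits, Grade, RoomNo} is in BCNF.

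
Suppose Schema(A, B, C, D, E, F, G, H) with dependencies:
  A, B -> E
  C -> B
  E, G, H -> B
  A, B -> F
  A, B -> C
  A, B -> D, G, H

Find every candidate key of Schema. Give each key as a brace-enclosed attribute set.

{A, B}, {A, C}, {A, E, G, H}

No FD produces {A}, so it must be in every candidate key.
{A, B} is a candidate key since {A, B}⁺ = {A, B, C, D, E, F, G, H} covers every attribute.
{A, C} is a candidate key since {A, C}⁺ = {A, B, C, D, E, F, G, H} covers every attribute.
{A, E, G, H} is a candidate key since {A, E, G, H}⁺ = {A, B, C, D, E, F, G, H} covers every attribute.
No proper subset of any of these is a key, and no other minimal superkey exists.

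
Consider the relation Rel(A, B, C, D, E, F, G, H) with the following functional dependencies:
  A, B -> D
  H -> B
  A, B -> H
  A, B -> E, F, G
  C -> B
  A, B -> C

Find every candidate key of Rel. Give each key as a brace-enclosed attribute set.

{A} never appears on the right of any FD, so every key must include it.
{A, B}⁺ = {A, B, C, D, E, F, G, H}, which is every attribute, so {A, B} is a candidate key.
{A, C}⁺ = {A, B, C, D, E, F, G, H}, which is every attribute, so {A, C} is a candidate key.
{A, H}⁺ = {A, B, C, D, E, F, G, H}, which is every attribute, so {A, H} is a candidate key.
Any other superkey properly contains one of these, so there are no further candidate keys.

{A, B}, {A, C}, {A, H}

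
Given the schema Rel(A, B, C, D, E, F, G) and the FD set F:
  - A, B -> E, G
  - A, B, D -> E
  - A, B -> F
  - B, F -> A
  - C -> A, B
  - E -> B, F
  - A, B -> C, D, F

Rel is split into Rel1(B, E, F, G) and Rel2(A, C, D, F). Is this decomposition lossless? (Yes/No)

No

Common attributes: {F}; their closure is {F}.
Rel1 ⊄ {F} and Rel2 ⊄ {F}, so the split is lossy.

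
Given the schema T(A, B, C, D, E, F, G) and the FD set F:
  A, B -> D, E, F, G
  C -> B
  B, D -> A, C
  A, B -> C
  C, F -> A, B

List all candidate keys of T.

{A, B}, {A, C}, {B, D}, {C, D}, {C, F}

{A, B} is a candidate key since {A, B}⁺ = {A, B, C, D, E, F, G} covers every attribute.
{A, C} is a candidate key since {A, C}⁺ = {A, B, C, D, E, F, G} covers every attribute.
{B, D} is a candidate key since {B, D}⁺ = {A, B, C, D, E, F, G} covers every attribute.
{C, D} is a candidate key since {C, D}⁺ = {A, B, C, D, E, F, G} covers every attribute.
{C, F} is a candidate key since {C, F}⁺ = {A, B, C, D, E, F, G} covers every attribute.
These are minimal and exhaustive — every other superkey contains one of them.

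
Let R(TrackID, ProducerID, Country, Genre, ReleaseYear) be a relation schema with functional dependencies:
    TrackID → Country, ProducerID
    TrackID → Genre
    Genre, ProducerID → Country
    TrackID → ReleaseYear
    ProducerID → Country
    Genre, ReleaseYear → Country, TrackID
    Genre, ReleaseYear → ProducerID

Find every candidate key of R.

{TrackID}⁺ = {Country, Genre, ProducerID, ReleaseYear, TrackID}, which is every attribute, so {TrackID} is a candidate key.
{Genre, ReleaseYear}⁺ = {Country, Genre, ProducerID, ReleaseYear, TrackID}, which is every attribute, so {Genre, ReleaseYear} is a candidate key.
Any other superkey properly contains one of these, so there are no further candidate keys.

{Genre, ReleaseYear}, {TrackID}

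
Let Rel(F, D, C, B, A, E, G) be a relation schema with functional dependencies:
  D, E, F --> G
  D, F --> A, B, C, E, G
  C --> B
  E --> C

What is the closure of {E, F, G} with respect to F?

Start with {E, F, G}.
E --> C applies; add {C} → now {C, E, F, G}.
C --> B applies; add {B} → now {B, C, E, F, G}.
No further FD applies.

{B, C, E, F, G}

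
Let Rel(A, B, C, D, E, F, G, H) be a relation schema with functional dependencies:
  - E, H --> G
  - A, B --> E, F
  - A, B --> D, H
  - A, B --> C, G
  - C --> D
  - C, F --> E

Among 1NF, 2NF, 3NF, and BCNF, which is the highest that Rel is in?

2NF

Candidate key: {A, B}. Prime attributes: {A, B}.
E, H --> G breaks BCNF: {E, H}⁺ = {E, G, H}, so {E, H} is not a superkey.
E, H --> G has non-prime {G} on the right and a non-superkey on the left, so 3NF fails.
No proper subset of a key has a non-prime attribute in its closure, so there is no partial dependency; 2NF holds.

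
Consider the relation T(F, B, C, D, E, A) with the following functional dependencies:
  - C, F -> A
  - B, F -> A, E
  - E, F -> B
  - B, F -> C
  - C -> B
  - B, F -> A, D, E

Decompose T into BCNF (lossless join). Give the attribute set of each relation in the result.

Candidate keys of the original relation: {B, F}, {C, F}, {E, F}.
Within {A, B, C, D, E, F}: {C}⁺ ∩ {A, B, C, D, E, F} = {B, C}, not the whole set, so C -> B violates BCNF; decompose into {B, C} and {A, C, D, E, F}.
{B, C} has no BCNF violation.
{A, C, D, E, F} has no BCNF violation.

{A, C, D, E, F}; {B, C}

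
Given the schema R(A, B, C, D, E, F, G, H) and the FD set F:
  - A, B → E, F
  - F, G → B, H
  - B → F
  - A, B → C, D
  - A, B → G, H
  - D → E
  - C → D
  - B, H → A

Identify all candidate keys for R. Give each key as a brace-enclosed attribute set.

{A, B}, {B, G}, {B, H}, {F, G}

{A, B}⁺ = {A, B, C, D, E, F, G, H}, which is every attribute, so {A, B} is a candidate key.
{B, G}⁺ = {A, B, C, D, E, F, G, H}, which is every attribute, so {B, G} is a candidate key.
{B, H}⁺ = {A, B, C, D, E, F, G, H}, which is every attribute, so {B, H} is a candidate key.
{F, G}⁺ = {A, B, C, D, E, F, G, H}, which is every attribute, so {F, G} is a candidate key.
These are minimal and exhaustive — every other superkey contains one of them.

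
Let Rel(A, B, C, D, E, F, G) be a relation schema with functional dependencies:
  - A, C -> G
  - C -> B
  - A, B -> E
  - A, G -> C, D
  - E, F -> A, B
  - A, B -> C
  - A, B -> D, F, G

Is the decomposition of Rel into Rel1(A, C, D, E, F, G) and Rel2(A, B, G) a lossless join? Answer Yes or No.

Common attributes: {A, G}; their closure is {A, B, C, D, E, F, G}.
This includes all of Rel1, so the common attributes are a superkey of Rel1 — the join is lossless.

Yes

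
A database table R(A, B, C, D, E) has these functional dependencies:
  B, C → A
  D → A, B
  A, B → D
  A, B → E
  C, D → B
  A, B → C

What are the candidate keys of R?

{A, B}, {B, C}, {D}

{D} is a candidate key since {D}⁺ = {A, B, C, D, E} covers every attribute.
{A, B} is a candidate key since {A, B}⁺ = {A, B, C, D, E} covers every attribute.
{B, C} is a candidate key since {B, C}⁺ = {A, B, C, D, E} covers every attribute.
No proper subset of any of these is a key, and no other minimal superkey exists.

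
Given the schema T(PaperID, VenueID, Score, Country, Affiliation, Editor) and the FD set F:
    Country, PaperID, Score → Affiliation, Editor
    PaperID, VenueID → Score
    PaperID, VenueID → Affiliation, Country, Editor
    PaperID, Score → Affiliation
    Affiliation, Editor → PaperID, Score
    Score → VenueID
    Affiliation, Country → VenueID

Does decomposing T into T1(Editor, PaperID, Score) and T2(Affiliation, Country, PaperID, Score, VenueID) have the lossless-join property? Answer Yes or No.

Yes

Common attributes: {PaperID, Score}; their closure is {Affiliation, Country, Editor, PaperID, Score, VenueID}.
T1 is contained in that closure, so T1 ∩ T2 → T1 holds and the join is lossless.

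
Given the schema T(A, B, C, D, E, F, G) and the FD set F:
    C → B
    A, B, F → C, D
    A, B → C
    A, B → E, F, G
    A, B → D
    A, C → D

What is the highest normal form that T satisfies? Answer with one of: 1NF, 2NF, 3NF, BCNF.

Candidate keys: {A, B}, {A, C}. Prime attributes: {A, B, C}.
C → B: {C}⁺ = {B, C}, which is not all of the attributes, so the left side is not a superkey — BCNF is violated.
Its right-hand attributes {B} are all prime, as are those of every other non-superkey FD — the relation is in 3NF.

3NF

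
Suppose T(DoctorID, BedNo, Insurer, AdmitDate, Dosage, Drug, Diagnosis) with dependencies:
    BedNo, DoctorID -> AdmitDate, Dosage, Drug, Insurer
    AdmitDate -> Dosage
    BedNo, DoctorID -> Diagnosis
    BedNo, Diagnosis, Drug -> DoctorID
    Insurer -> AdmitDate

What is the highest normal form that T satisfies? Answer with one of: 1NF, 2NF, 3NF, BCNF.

Candidate keys: {BedNo, Diagnosis, Drug}, {BedNo, DoctorID}. Prime attributes: {BedNo, Diagnosis, DoctorID, Drug}.
AdmitDate -> Dosage breaks BCNF: {AdmitDate}⁺ = {AdmitDate, Dosage}, so {AdmitDate} is not a superkey.
AdmitDate -> Dosage has non-prime {Dosage} on the right and a non-superkey on the left, so 3NF fails.
No proper subset of a key has a non-prime attribute in its closure, so there is no partial dependency; 2NF holds.

2NF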